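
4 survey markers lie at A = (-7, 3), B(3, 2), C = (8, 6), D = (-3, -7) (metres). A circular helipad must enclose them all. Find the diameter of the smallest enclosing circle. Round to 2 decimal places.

17.32

The minimum enclosing circle is determined by three boundary points: A, C, D.
Their circumcentre is (35/27, 14/27) with r² = 54665/729.
The farthest remaining point B is at distance² 3716/729 ≤ 54665/729.
Diameter = 2r = 2√(54665/729) ≈ 17.32.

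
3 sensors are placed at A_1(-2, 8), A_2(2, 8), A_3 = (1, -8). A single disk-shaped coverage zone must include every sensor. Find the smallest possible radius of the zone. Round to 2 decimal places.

8.16

Side lengths²: A_1A_2² = 16, A_1A_3² = 265, A_2A_3² = 257.
Since A_1A_3² = 265 < 257 + 16 = 273, the triangle is acute, so the smallest enclosing circle is the circumcircle.
Circumcentre = (0, 0.09375), r² = 66.5087890625.
r = √(66.5087890625) ≈ 8.16.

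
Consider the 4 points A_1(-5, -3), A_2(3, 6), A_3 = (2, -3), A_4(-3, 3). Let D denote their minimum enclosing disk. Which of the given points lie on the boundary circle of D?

A_1, A_2

The farthest pair is A_1–A_2 with squared distance 145. The circle on this segment as diameter has centre (-1, 1.5) and r² = 145/4 = 36.25.
Check A_3: distance² to centre = 29.25 ≤ 36.25, so it lies inside.
All remaining points lie in this disk, and no smaller disk contains both endpoints, so this is the minimum enclosing circle.
The points at distance exactly r from the centre are A_1, A_2 — 2 points.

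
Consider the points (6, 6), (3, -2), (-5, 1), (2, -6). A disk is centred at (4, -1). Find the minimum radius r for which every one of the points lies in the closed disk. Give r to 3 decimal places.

The required radius is the distance from (4, -1) to the farthest point.
Squared distances: 53, 2, 85, 29.
Maximum is 85, attained at (-5, 1).
r = √85 ≈ 9.220.

9.220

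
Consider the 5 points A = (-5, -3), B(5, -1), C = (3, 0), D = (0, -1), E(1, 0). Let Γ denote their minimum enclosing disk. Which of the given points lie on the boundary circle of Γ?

A, B

By Welzl's lemma the MEC is supported by two points (diametrically opposite) or three points (on a circumcircle).
The farthest pair is A–B with squared distance 104. The circle on this segment as diameter has centre (0, -2) and r² = 104/4 = 26.
Check C: distance² to centre = 13 ≤ 26, so it lies inside.
All remaining points lie in this disk, and no smaller disk contains both endpoints, so this is the minimum enclosing circle.
The points at distance exactly r from the centre are A, B — 2 points.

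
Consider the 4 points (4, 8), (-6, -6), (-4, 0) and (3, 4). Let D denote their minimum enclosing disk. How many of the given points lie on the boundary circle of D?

2

By Welzl's lemma the MEC is supported by two points (diametrically opposite) or three points (on a circumcircle).
The farthest pair is (4, 8)–(-6, -6) with squared distance 296. The circle on this segment as diameter has centre (-1, 1) and r² = 296/4 = 74.
Check (-4, 0): distance² to centre = 10 ≤ 74, so it lies inside.
All remaining points lie in this disk, and no smaller disk contains both endpoints, so this is the minimum enclosing circle.
The points at distance exactly r from the centre are (4, 8), (-6, -6) — 2 points.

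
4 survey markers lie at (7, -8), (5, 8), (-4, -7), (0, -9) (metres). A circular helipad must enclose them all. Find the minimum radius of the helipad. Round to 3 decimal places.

8.953

The minimum enclosing circle of a finite set is fixed by two of the points (as a diameter) or three (as a circumcircle).
The minimum enclosing circle is determined by three boundary points: (7, -8), (5, 8), (-4, -7).
Their circumcentre is (62/29, -14/29) with r² = 67405/841.
The farthest remaining point (0, -9) is at distance² 64853/841 ≤ 67405/841.
r = √(67405/841) ≈ 8.953.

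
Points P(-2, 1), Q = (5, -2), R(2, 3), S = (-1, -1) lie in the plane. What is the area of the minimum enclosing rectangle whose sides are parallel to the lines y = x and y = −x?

In coordinates u = x + y, v = x − y the rectangle is axis-aligned; the map (x,y)→(u,v) scales areas by 2.
u-values: -1, 3, 5, -2; range = 5 − (-2) = 7.
v-values: -3, 7, -1, 0; range = 7 − (-3) = 10.
Area = (7 × 10) / 2 = 35.

35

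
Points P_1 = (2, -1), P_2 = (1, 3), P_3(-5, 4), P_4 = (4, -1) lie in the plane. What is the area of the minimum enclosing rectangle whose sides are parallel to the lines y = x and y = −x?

In coordinates u = x + y, v = x − y the rectangle is axis-aligned; the map (x,y)→(u,v) scales areas by 2.
u-values: 1, 4, -1, 3; range = 4 − (-1) = 5.
v-values: 3, -2, -9, 5; range = 5 − (-9) = 14.
Area = (5 × 14) / 2 = 35.

35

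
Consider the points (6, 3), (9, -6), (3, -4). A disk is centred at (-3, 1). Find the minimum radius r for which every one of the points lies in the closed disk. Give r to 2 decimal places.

13.89

The required radius is the distance from (-3, 1) to the farthest point.
Squared distances: 85, 193, 61.
Maximum is 193, attained at (9, -6).
r = √193 ≈ 13.89.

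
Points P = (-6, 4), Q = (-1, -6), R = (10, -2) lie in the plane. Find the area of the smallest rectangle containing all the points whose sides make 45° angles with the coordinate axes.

165

In coordinates u = x + y, v = x − y the rectangle is axis-aligned; the map (x,y)→(u,v) scales areas by 2.
u-values: -2, -7, 8; range = 8 − (-7) = 15.
v-values: -10, 5, 12; range = 12 − (-10) = 22.
Area = (15 × 22) / 2 = 165.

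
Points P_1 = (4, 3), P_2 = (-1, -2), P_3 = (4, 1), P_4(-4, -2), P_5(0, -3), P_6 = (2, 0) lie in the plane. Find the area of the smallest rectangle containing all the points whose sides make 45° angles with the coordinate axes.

In coordinates u = x + y, v = x − y the rectangle is axis-aligned; the map (x,y)→(u,v) scales areas by 2.
u-values: 7, -3, 5, -6, -3, 2; range = 7 − (-6) = 13.
v-values: 1, 1, 3, -2, 3, 2; range = 3 − (-2) = 5.
Area = (13 × 5) / 2 = 32.5.

32.5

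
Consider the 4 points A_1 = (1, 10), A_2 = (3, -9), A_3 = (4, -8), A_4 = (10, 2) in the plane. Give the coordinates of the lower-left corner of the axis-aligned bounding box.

(1, -9)

x-range [1, 10], y-range [-9, 10].
The lower-left corner is (1, -9).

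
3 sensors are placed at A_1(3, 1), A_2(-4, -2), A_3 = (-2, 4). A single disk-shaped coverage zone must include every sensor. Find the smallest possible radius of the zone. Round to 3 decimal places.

Side lengths²: A_1A_2² = 58, A_1A_3² = 34, A_2A_3² = 40.
Since A_1A_2² = 58 < 40 + 34 = 74, the triangle is acute, so the smallest enclosing circle is the circumcircle.
Circumcentre = (-5/6, 5/18), r² = 2465/162.
r = √(2465/162) ≈ 3.901.

3.901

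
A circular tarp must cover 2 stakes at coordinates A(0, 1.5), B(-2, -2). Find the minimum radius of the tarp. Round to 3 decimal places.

2.016

The smallest circle enclosing two points has them as diameter endpoints.
Centre = midpoint = (-1, -0.25); r² = |AB|²/4 = 16.25/4 = 4.0625.
r = √(4.0625) ≈ 2.016.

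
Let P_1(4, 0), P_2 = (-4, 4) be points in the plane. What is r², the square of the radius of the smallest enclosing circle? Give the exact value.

20

The smallest circle enclosing two points has them as diameter endpoints.
Centre = midpoint = (0, 2); r² = |P_1P_2|²/4 = 80/4 = 20.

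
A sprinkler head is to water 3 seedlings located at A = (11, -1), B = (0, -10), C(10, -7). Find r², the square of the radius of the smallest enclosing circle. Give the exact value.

Side lengths²: AB² = 202, AC² = 37, BC² = 109.
Since AB² = 202 ≥ 109 + 37 = 146, the angle opposite AB is not acute, so the smallest enclosing circle has AB as diameter.
Centre = midpoint of AB = (5.5, -5.5), r² = 202/4 = 50.5.

50.5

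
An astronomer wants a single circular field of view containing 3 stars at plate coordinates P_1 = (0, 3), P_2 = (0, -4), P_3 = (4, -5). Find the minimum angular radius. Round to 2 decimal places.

Side lengths²: P_1P_2² = 49, P_1P_3² = 80, P_2P_3² = 17.
Since P_1P_3² = 80 ≥ 49 + 17 = 66, the angle opposite P_1P_3 is not acute, so the smallest enclosing circle has P_1P_3 as diameter.
Centre = midpoint of P_1P_3 = (2, -1), r² = 80/4 = 20.
r = √20 ≈ 4.47.

4.47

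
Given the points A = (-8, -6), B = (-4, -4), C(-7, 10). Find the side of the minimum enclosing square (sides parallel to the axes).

The bounding box has width 4 and height 16.
An axis-aligned square enclosing the set must have side ≥ max(width, height).
So the minimum side is max(4, 16) = 16.

16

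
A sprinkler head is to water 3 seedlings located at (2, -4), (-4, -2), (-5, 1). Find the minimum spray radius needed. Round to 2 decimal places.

4.30

Call the three points A, B, C in the order given.
Side lengths²: AB² = 40, AC² = 74, BC² = 10.
Since AC² = 74 ≥ 40 + 10 = 50, the angle opposite AC is not acute, so the smallest enclosing circle has AC as diameter.
Centre = midpoint of AC = (-1.5, -1.5), r² = 74/4 = 18.5.
r = √(18.5) ≈ 4.30.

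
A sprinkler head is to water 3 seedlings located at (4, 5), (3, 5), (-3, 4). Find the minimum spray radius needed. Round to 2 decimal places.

Call the three points A, B, C in the order given.
Side lengths²: AB² = 1, AC² = 50, BC² = 37.
Since AC² = 50 ≥ 37 + 1 = 38, the angle opposite AC is not acute, so the smallest enclosing circle has AC as diameter.
Centre = midpoint of AC = (0.5, 4.5), r² = 50/4 = 12.5.
r = √(12.5) ≈ 3.54.

3.54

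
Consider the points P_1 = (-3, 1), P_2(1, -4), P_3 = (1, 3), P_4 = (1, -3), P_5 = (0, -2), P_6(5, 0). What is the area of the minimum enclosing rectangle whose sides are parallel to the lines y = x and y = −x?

36

In coordinates u = x + y, v = x − y the rectangle is axis-aligned; the map (x,y)→(u,v) scales areas by 2.
u-values: -2, -3, 4, -2, -2, 5; range = 5 − (-3) = 8.
v-values: -4, 5, -2, 4, 2, 5; range = 5 − (-4) = 9.
Area = (8 × 9) / 2 = 36.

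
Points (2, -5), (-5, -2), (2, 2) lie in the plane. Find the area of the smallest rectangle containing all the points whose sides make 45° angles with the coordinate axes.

In coordinates u = x + y, v = x − y the rectangle is axis-aligned; the map (x,y)→(u,v) scales areas by 2.
u-values: -3, -7, 4; range = 4 − (-7) = 11.
v-values: 7, -3, 0; range = 7 − (-3) = 10.
Area = (11 × 10) / 2 = 55.

55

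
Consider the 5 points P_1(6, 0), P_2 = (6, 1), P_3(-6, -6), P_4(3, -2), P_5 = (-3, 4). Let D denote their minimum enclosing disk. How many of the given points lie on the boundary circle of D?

A smallest enclosing disk is always determined by at most three of the input points on its boundary.
The minimum enclosing circle is determined by three boundary points: P_2, P_3, P_5.
Their circumcentre is (-7/66, -51/22) with r² = 105185/2178.
The farthest remaining point P_1 is at distance² 92909/2178 ≤ 105185/2178.
The points at distance exactly r from the centre are P_2, P_3, P_5 — 3 points.

3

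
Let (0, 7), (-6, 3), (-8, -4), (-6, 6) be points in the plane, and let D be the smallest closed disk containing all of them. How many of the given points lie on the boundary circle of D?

2

A smallest enclosing disk is always determined by at most three of the input points on its boundary.
The farthest pair is (0, 7)–(-8, -4) with squared distance 185. The circle on this segment as diameter has centre (-4, 1.5) and r² = 185/4 = 46.25.
Check (-6, 3): distance² to centre = 6.25 ≤ 46.25, so it lies inside.
All remaining points lie in this disk, and no smaller disk contains both endpoints, so this is the minimum enclosing circle.
The points at distance exactly r from the centre are (0, 7), (-8, -4) — 2 points.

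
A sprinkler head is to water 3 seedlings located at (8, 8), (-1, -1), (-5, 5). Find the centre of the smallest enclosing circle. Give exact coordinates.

(1.8, 5.2)

Call the three points A, B, C in the order given.
Side lengths²: AB² = 162, AC² = 178, BC² = 52.
Since AC² = 178 < 162 + 52 = 214, the triangle is acute, so the smallest enclosing circle is the circumcircle.
Circumcentre = (1.8, 5.2), r² = 46.28.
Centre = (1.8, 5.2).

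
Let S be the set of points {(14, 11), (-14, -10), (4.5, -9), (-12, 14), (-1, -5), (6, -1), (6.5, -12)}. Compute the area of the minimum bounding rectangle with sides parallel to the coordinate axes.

x ranges over [-14, 14], width 28.
y ranges over [-12, 14], height 26.
Area = 28 × 26 = 728.

728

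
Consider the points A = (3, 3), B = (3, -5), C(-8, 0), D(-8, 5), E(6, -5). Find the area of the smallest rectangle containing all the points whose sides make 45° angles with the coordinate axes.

In coordinates u = x + y, v = x − y the rectangle is axis-aligned; the map (x,y)→(u,v) scales areas by 2.
u-values: 6, -2, -8, -3, 1; range = 6 − (-8) = 14.
v-values: 0, 8, -8, -13, 11; range = 11 − (-13) = 24.
Area = (14 × 24) / 2 = 168.

168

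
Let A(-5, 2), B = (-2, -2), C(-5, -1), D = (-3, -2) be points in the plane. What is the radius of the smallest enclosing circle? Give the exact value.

2.5

The minimum enclosing circle of a finite set is fixed by two of the points (as a diameter) or three (as a circumcircle).
The farthest pair is A–B with squared distance 25. The circle on this segment as diameter has centre (-3.5, 0) and r² = 25/4 = 6.25.
Check C: distance² to centre = 3.25 ≤ 6.25, so it lies inside.
All remaining points lie in this disk, and no smaller disk contains both endpoints, so this is the minimum enclosing circle.
r = √(6.25) = 2.5.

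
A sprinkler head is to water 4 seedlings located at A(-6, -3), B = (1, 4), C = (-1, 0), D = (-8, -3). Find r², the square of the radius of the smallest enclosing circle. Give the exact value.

A smallest enclosing disk is always determined by at most three of the input points on its boundary.
The farthest pair is B–D with squared distance 130. The circle on this segment as diameter has centre (-3.5, 0.5) and r² = 130/4 = 32.5.
Check A: distance² to centre = 18.5 ≤ 32.5, so it lies inside.
All remaining points lie in this disk, and no smaller disk contains both endpoints, so this is the minimum enclosing circle.

32.5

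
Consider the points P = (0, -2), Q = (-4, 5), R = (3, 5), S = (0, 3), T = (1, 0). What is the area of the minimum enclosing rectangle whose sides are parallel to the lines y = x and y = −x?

55

In coordinates u = x + y, v = x − y the rectangle is axis-aligned; the map (x,y)→(u,v) scales areas by 2.
u-values: -2, 1, 8, 3, 1; range = 8 − (-2) = 10.
v-values: 2, -9, -2, -3, 1; range = 2 − (-9) = 11.
Area = (10 × 11) / 2 = 55.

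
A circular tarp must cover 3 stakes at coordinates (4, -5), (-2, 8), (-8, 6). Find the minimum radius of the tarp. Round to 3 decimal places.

8.139

Call the three points A, B, C in the order given.
Side lengths²: AB² = 205, AC² = 265, BC² = 40.
Since AC² = 265 ≥ 205 + 40 = 245, the angle opposite AC is not acute, so the smallest enclosing circle has AC as diameter.
Centre = midpoint of AC = (-2, 0.5), r² = 265/4 = 66.25.
r = √(66.25) ≈ 8.139.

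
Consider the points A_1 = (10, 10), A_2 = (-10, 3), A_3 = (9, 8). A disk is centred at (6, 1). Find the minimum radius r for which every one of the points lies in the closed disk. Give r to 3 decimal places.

16.125

The required radius is the distance from (6, 1) to the farthest point.
Squared distances: 97, 260, 58.
Maximum is 260, attained at A_2.
r = √260 ≈ 16.125.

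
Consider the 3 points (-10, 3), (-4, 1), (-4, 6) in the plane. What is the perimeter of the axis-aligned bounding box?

22

Width = max x − min x = -4 − (-10) = 6.
Height = max y − min y = 6 − 1 = 5.
Perimeter = 2(6 + 5) = 22.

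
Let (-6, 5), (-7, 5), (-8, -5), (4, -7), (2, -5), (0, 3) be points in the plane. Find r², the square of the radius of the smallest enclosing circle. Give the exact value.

66.25

A smallest enclosing disk is always determined by at most three of the input points on its boundary.
The farthest pair is (-7, 5)–(4, -7) with squared distance 265. The circle on this segment as diameter has centre (-1.5, -1) and r² = 265/4 = 66.25.
Check (-6, 5): distance² to centre = 56.25 ≤ 66.25, so it lies inside.
All remaining points lie in this disk, and no smaller disk contains both endpoints, so this is the minimum enclosing circle.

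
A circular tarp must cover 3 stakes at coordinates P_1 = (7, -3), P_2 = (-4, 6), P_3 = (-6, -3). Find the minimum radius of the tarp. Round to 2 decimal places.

Side lengths²: P_1P_2² = 202, P_1P_3² = 169, P_2P_3² = 85.
Since P_1P_2² = 202 < 169 + 85 = 254, the triangle is acute, so the smallest enclosing circle is the circumcircle.
Circumcentre = (0.5, 5/18), r² = 8585/162.
r = √(8585/162) ≈ 7.28.

7.28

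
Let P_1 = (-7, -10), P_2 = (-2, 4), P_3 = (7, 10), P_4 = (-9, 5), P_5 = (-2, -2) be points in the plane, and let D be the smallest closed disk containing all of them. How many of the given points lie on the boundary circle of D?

2

By Welzl's lemma the MEC is supported by two points (diametrically opposite) or three points (on a circumcircle).
The farthest pair is P_1–P_3 with squared distance 596. The circle on this segment as diameter has centre (0, 0) and r² = 596/4 = 149.
Check P_2: distance² to centre = 20 ≤ 149, so it lies inside.
All remaining points lie in this disk, and no smaller disk contains both endpoints, so this is the minimum enclosing circle.
The points at distance exactly r from the centre are P_1, P_3 — 2 points.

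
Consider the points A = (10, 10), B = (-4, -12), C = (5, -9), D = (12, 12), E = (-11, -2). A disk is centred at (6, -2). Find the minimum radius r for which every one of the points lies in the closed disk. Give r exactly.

17

The required radius is the distance from (6, -2) to the farthest point.
Squared distances: 160, 200, 50, 232, 289.
Maximum is 289, attained at E.
r = √289 = 17.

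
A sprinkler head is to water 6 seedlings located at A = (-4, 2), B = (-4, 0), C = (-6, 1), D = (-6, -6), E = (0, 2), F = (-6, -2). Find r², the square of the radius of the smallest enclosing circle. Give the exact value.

The minimum enclosing circle of a finite set is fixed by two of the points (as a diameter) or three (as a circumcircle).
The farthest pair is D–E with squared distance 100. The circle on this segment as diameter has centre (-3, -2) and r² = 100/4 = 25.
Check A: distance² to centre = 17 ≤ 25, so it lies inside.
All remaining points lie in this disk, and no smaller disk contains both endpoints, so this is the minimum enclosing circle.

25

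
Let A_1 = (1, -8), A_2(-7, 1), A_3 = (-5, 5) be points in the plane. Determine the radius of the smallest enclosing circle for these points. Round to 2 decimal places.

Side lengths²: A_1A_2² = 145, A_1A_3² = 205, A_2A_3² = 20.
Since A_1A_3² = 205 ≥ 145 + 20 = 165, the angle opposite A_1A_3 is not acute, so the smallest enclosing circle has A_1A_3 as diameter.
Centre = midpoint of A_1A_3 = (-2, -1.5), r² = 205/4 = 51.25.
r = √(51.25) ≈ 7.16.

7.16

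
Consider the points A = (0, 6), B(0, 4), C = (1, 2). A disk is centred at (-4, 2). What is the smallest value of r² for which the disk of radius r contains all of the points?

32

The required radius is the distance from (-4, 2) to the farthest point.
Squared distances: 32, 20, 25.
Maximum is 32, attained at A.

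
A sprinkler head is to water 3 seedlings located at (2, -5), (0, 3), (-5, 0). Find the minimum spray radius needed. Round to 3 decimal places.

4.496

Call the three points A, B, C in the order given.
Side lengths²: AB² = 68, AC² = 74, BC² = 34.
Since AC² = 74 < 68 + 34 = 102, the triangle is acute, so the smallest enclosing circle is the circumcircle.
Circumcentre = (-17/23, -33/23), r² = 10693/529.
r = √(10693/529) ≈ 4.496.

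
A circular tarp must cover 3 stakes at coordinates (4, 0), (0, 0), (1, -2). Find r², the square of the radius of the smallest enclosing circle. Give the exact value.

Call the three points A, B, C in the order given.
Side lengths²: AB² = 16, AC² = 13, BC² = 5.
Since AB² = 16 < 13 + 5 = 18, the triangle is acute, so the smallest enclosing circle is the circumcircle.
Circumcentre = (2, -0.25), r² = 4.0625.

4.0625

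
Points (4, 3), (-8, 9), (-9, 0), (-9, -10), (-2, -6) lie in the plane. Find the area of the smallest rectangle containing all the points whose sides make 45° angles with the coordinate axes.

In coordinates u = x + y, v = x − y the rectangle is axis-aligned; the map (x,y)→(u,v) scales areas by 2.
u-values: 7, 1, -9, -19, -8; range = 7 − (-19) = 26.
v-values: 1, -17, -9, 1, 4; range = 4 − (-17) = 21.
Area = (26 × 21) / 2 = 273.

273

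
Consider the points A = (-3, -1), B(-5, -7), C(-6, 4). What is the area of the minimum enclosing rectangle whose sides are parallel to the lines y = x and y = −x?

In coordinates u = x + y, v = x − y the rectangle is axis-aligned; the map (x,y)→(u,v) scales areas by 2.
u-values: -4, -12, -2; range = -2 − (-12) = 10.
v-values: -2, 2, -10; range = 2 − (-10) = 12.
Area = (10 × 12) / 2 = 60.

60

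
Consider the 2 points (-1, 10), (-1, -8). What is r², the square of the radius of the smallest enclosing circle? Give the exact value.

The smallest circle enclosing two points has them as diameter endpoints.
Centre = midpoint = (-1, 1); r² = |(-1, 10)−(-1, -8)|²/4 = 324/4 = 81.

81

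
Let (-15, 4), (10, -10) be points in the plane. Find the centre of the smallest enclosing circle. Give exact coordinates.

(-2.5, -3)

The smallest circle enclosing two points has them as diameter endpoints.
Centre = midpoint = (-2.5, -3); r² = |(-15, 4)−(10, -10)|²/4 = 821/4 = 205.25.
Centre = (-2.5, -3).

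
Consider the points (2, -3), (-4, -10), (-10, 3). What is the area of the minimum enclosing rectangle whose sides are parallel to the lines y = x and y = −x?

In coordinates u = x + y, v = x − y the rectangle is axis-aligned; the map (x,y)→(u,v) scales areas by 2.
u-values: -1, -14, -7; range = -1 − (-14) = 13.
v-values: 5, 6, -13; range = 6 − (-13) = 19.
Area = (13 × 19) / 2 = 123.5.

123.5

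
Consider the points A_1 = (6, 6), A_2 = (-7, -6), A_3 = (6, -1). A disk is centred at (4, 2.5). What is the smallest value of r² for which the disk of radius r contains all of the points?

193.25

The required radius is the distance from (4, 2.5) to the farthest point.
Squared distances: 16.25, 193.25, 16.25.
Maximum is 193.25, attained at A_2.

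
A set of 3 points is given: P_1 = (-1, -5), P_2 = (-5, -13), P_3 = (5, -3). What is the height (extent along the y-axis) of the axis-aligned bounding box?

max y = -3, min y = -13, so height = 10.

10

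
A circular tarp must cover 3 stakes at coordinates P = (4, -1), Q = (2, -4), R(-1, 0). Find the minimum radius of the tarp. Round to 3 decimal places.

Side lengths²: PQ² = 13, PR² = 26, QR² = 25.
Since PR² = 26 < 25 + 13 = 38, the triangle is acute, so the smallest enclosing circle is the circumcircle.
Circumcentre = (45/34, -47/34), r² = 4225/578.
r = √(4225/578) ≈ 2.704.

2.704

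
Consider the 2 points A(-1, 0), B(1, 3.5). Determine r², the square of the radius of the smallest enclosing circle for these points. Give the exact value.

4.0625

The smallest circle enclosing two points has them as diameter endpoints.
Centre = midpoint = (0, 1.75); r² = |AB|²/4 = 16.25/4 = 4.0625.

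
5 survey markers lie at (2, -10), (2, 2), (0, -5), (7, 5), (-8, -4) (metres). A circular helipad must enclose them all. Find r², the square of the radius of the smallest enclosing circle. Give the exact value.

The minimum enclosing circle is determined by three boundary points: (2, -10), (7, 5), (-8, -4).
Their circumcentre is (0.5, -7/6) with r² = 1445/18.
The farthest remaining point (0, -5) is at distance² 269/18 ≤ 1445/18.

1445/18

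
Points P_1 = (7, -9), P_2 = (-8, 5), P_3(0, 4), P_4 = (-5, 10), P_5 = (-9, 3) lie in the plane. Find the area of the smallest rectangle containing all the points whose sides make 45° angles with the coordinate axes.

In coordinates u = x + y, v = x − y the rectangle is axis-aligned; the map (x,y)→(u,v) scales areas by 2.
u-values: -2, -3, 4, 5, -6; range = 5 − (-6) = 11.
v-values: 16, -13, -4, -15, -12; range = 16 − (-15) = 31.
Area = (11 × 31) / 2 = 170.5.

170.5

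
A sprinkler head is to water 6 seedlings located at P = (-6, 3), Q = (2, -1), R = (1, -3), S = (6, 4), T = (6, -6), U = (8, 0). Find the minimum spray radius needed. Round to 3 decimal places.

7.546

The minimum enclosing circle of a finite set is fixed by two of the points (as a diameter) or three (as a circumcircle).
The minimum enclosing circle is determined by three boundary points: P, T, U.
Their circumcentre is (0.5, -5/6) with r² = 1025/18.
The farthest remaining point S is at distance² 965/18 ≤ 1025/18.
r = √(1025/18) ≈ 7.546.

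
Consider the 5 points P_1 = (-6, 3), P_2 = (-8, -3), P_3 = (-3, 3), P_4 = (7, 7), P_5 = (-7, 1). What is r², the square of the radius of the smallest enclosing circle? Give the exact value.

A smallest enclosing disk is always determined by at most three of the input points on its boundary.
The farthest pair is P_2–P_4 with squared distance 325. The circle on this segment as diameter has centre (-0.5, 2) and r² = 325/4 = 81.25.
Check P_1: distance² to centre = 31.25 ≤ 81.25, so it lies inside.
All remaining points lie in this disk, and no smaller disk contains both endpoints, so this is the minimum enclosing circle.

81.25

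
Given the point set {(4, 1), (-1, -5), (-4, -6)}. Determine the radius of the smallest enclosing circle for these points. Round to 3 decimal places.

Call the three points A, B, C in the order given.
Side lengths²: AB² = 61, AC² = 113, BC² = 10.
Since AC² = 113 ≥ 61 + 10 = 71, the angle opposite AC is not acute, so the smallest enclosing circle has AC as diameter.
Centre = midpoint of AC = (0, -2.5), r² = 113/4 = 28.25.
r = √(28.25) ≈ 5.315.

5.315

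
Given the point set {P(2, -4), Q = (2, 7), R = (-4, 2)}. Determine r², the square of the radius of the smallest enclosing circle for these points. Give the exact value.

30.5

Side lengths²: PQ² = 121, PR² = 72, QR² = 61.
Since PQ² = 121 < 72 + 61 = 133, the triangle is acute, so the smallest enclosing circle is the circumcircle.
Circumcentre = (1.5, 1.5), r² = 30.5.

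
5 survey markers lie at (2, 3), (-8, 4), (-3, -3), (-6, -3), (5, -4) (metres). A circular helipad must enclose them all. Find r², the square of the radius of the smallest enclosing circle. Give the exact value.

By Welzl's lemma the MEC is supported by two points (diametrically opposite) or three points (on a circumcircle).
The farthest pair is (-8, 4)–(5, -4) with squared distance 233. The circle on this segment as diameter has centre (-1.5, 0) and r² = 233/4 = 58.25.
Check (2, 3): distance² to centre = 21.25 ≤ 58.25, so it lies inside.
All remaining points lie in this disk, and no smaller disk contains both endpoints, so this is the minimum enclosing circle.

58.25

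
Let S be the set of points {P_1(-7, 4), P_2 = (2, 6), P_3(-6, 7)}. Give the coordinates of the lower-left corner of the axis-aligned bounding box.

x-range [-7, 2], y-range [4, 7].
The lower-left corner is (-7, 4).

(-7, 4)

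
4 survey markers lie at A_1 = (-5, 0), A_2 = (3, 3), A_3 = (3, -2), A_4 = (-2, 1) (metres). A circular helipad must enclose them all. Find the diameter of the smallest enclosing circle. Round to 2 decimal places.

By Welzl's lemma the MEC is supported by two points (diametrically opposite) or three points (on a circumcircle).
The minimum enclosing circle is determined by three boundary points: A_1, A_2, A_3.
Their circumcentre is (-0.625, 0.5) with r² = 19.390625.
The farthest remaining point A_4 is at distance² 2.140625 ≤ 19.390625.
Diameter = 2r = 2√(19.390625) ≈ 8.81.

8.81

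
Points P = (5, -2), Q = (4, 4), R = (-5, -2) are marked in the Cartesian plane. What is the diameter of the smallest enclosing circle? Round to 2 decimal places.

Side lengths²: PQ² = 37, PR² = 100, QR² = 117.
Since QR² = 117 < 100 + 37 = 137, the triangle is acute, so the smallest enclosing circle is the circumcircle.
Circumcentre = (0, 0.25), r² = 30.0625.
Diameter = 2r = 2√(30.0625) ≈ 10.97.

10.97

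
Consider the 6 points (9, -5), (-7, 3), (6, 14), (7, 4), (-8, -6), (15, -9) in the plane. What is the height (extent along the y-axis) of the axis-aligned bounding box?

max y = 14, min y = -9, so height = 23.

23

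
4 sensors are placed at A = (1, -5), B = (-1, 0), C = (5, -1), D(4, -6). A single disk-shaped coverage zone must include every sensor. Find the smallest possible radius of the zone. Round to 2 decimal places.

The minimum enclosing circle of a finite set is fixed by two of the points (as a diameter) or three (as a circumcircle).
The minimum enclosing circle is determined by three boundary points: B, C, D.
Their circumcentre is (99/62, -181/62) with r² = 29341/1922.
The farthest remaining point A is at distance² 9005/1922 ≤ 29341/1922.
r = √(29341/1922) ≈ 3.91.

3.91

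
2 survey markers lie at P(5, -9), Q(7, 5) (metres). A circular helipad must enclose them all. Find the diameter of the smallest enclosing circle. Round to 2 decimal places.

The smallest circle enclosing two points has them as diameter endpoints.
Centre = midpoint = (6, -2); r² = |PQ|²/4 = 200/4 = 50.
Diameter = 2r = 2√50 ≈ 14.14.

14.14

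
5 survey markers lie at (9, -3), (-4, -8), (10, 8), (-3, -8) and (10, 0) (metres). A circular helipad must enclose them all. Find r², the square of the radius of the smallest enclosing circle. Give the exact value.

113

A smallest enclosing disk is always determined by at most three of the input points on its boundary.
The farthest pair is (-4, -8)–(10, 8) with squared distance 452. The circle on this segment as diameter has centre (3, 0) and r² = 452/4 = 113.
Check (9, -3): distance² to centre = 45 ≤ 113, so it lies inside.
All remaining points lie in this disk, and no smaller disk contains both endpoints, so this is the minimum enclosing circle.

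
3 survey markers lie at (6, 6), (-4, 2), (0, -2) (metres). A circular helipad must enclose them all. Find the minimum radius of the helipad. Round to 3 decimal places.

Call the three points A, B, C in the order given.
Side lengths²: AB² = 116, AC² = 100, BC² = 32.
Since AB² = 116 < 100 + 32 = 132, the triangle is acute, so the smallest enclosing circle is the circumcircle.
Circumcentre = (9/7, 23/7), r² = 1450/49.
r = √(1450/49) ≈ 5.440.

5.440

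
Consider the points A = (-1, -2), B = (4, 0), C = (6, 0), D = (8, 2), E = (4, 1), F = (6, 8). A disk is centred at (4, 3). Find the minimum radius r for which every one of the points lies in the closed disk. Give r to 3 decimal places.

The required radius is the distance from (4, 3) to the farthest point.
Squared distances: 50, 9, 13, 17, 4, 29.
Maximum is 50, attained at A.
r = √50 ≈ 7.071.

7.071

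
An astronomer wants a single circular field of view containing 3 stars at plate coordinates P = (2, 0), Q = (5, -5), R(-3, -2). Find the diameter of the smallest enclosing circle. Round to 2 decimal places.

8.54

Side lengths²: PQ² = 34, PR² = 29, QR² = 73.
Since QR² = 73 ≥ 34 + 29 = 63, the angle opposite QR is not acute, so the smallest enclosing circle has QR as diameter.
Centre = midpoint of QR = (1, -3.5), r² = 73/4 = 18.25.
Diameter = 2r = 2√(18.25) ≈ 8.54.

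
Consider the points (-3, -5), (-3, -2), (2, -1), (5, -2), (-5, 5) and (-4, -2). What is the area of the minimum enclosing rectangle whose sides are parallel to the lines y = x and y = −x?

In coordinates u = x + y, v = x − y the rectangle is axis-aligned; the map (x,y)→(u,v) scales areas by 2.
u-values: -8, -5, 1, 3, 0, -6; range = 3 − (-8) = 11.
v-values: 2, -1, 3, 7, -10, -2; range = 7 − (-10) = 17.
Area = (11 × 17) / 2 = 93.5.

93.5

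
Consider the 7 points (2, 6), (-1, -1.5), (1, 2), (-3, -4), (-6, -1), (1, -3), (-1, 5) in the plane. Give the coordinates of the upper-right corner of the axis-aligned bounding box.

(2, 6)

x-range [-6, 2], y-range [-4, 6].
The upper-right corner is (2, 6).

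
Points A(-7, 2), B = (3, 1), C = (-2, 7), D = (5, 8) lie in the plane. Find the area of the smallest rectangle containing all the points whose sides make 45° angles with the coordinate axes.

In coordinates u = x + y, v = x − y the rectangle is axis-aligned; the map (x,y)→(u,v) scales areas by 2.
u-values: -5, 4, 5, 13; range = 13 − (-5) = 18.
v-values: -9, 2, -9, -3; range = 2 − (-9) = 11.
Area = (18 × 11) / 2 = 99.

99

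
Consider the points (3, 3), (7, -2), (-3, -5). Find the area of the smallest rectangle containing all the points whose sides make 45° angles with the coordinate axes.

In coordinates u = x + y, v = x − y the rectangle is axis-aligned; the map (x,y)→(u,v) scales areas by 2.
u-values: 6, 5, -8; range = 6 − (-8) = 14.
v-values: 0, 9, 2; range = 9 − 0 = 9.
Area = (14 × 9) / 2 = 63.

63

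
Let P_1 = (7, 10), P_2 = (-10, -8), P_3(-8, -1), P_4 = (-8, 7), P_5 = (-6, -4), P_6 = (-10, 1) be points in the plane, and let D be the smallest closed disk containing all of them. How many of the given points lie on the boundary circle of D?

A smallest enclosing disk is always determined by at most three of the input points on its boundary.
The farthest pair is P_1–P_2 with squared distance 613. The circle on this segment as diameter has centre (-1.5, 1) and r² = 613/4 = 153.25.
Check P_3: distance² to centre = 46.25 ≤ 153.25, so it lies inside.
All remaining points lie in this disk, and no smaller disk contains both endpoints, so this is the minimum enclosing circle.
The points at distance exactly r from the centre are P_1, P_2 — 2 points.

2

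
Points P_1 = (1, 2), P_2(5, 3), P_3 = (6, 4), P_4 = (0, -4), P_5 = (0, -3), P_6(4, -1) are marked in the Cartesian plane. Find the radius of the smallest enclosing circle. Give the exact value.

A smallest enclosing disk is always determined by at most three of the input points on its boundary.
The farthest pair is P_3–P_4 with squared distance 100. The circle on this segment as diameter has centre (3, 0) and r² = 100/4 = 25.
Check P_1: distance² to centre = 8 ≤ 25, so it lies inside.
All remaining points lie in this disk, and no smaller disk contains both endpoints, so this is the minimum enclosing circle.
r = √25 = 5.

5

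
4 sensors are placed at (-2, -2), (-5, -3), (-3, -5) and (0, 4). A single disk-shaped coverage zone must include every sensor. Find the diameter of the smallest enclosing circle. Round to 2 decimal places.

9.49

The minimum enclosing circle of a finite set is fixed by two of the points (as a diameter) or three (as a circumcircle).
The farthest pair is (-3, -5)–(0, 4) with squared distance 90. The circle on this segment as diameter has centre (-1.5, -0.5) and r² = 90/4 = 22.5.
Check (-2, -2): distance² to centre = 2.5 ≤ 22.5, so it lies inside.
All remaining points lie in this disk, and no smaller disk contains both endpoints, so this is the minimum enclosing circle.
Diameter = 2r = 2√(22.5) ≈ 9.49.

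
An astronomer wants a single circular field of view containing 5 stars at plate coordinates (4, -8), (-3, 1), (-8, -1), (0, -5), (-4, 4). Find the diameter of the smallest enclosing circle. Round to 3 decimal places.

The minimum enclosing circle is determined by three boundary points: (4, -8), (-8, -1), (-4, 4).
Their circumcentre is (-39/44, -57/22) with r² = 102869/1936.
The farthest remaining point (-3, 1) is at distance² 33613/1936 ≤ 102869/1936.
Diameter = 2r = 2√(102869/1936) ≈ 14.579.

14.579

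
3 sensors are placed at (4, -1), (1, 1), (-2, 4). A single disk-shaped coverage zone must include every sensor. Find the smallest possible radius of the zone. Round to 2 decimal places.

Call the three points A, B, C in the order given.
Side lengths²: AB² = 13, AC² = 61, BC² = 18.
Since AC² = 61 ≥ 18 + 13 = 31, the angle opposite AC is not acute, so the smallest enclosing circle has AC as diameter.
Centre = midpoint of AC = (1, 1.5), r² = 61/4 = 15.25.
r = √(15.25) ≈ 3.91.

3.91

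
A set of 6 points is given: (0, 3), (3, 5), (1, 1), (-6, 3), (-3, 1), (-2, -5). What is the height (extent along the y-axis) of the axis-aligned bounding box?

10

max y = 5, min y = -5, so height = 10.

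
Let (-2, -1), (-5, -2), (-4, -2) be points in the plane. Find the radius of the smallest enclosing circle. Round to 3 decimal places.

Call the three points A, B, C in the order given.
Side lengths²: AB² = 10, AC² = 5, BC² = 1.
Since AB² = 10 ≥ 5 + 1 = 6, the angle opposite AB is not acute, so the smallest enclosing circle has AB as diameter.
Centre = midpoint of AB = (-3.5, -1.5), r² = 10/4 = 2.5.
r = √(2.5) ≈ 1.581.

1.581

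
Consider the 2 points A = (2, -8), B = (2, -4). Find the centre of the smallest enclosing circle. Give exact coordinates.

The smallest circle enclosing two points has them as diameter endpoints.
Centre = midpoint = (2, -6); r² = |AB|²/4 = 16/4 = 4.
Centre = (2, -6).

(2, -6)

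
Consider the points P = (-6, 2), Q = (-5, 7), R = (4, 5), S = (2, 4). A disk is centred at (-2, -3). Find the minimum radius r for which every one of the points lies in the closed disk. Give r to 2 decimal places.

10.44

The required radius is the distance from (-2, -3) to the farthest point.
Squared distances: 41, 109, 100, 65.
Maximum is 109, attained at Q.
r = √109 ≈ 10.44.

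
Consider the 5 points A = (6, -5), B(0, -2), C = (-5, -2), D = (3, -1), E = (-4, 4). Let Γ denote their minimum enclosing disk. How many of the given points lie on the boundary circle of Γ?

2

A smallest enclosing disk is always determined by at most three of the input points on its boundary.
The farthest pair is A–E with squared distance 181. The circle on this segment as diameter has centre (1, -0.5) and r² = 181/4 = 45.25.
Check B: distance² to centre = 3.25 ≤ 45.25, so it lies inside.
All remaining points lie in this disk, and no smaller disk contains both endpoints, so this is the minimum enclosing circle.
The points at distance exactly r from the centre are A, E — 2 points.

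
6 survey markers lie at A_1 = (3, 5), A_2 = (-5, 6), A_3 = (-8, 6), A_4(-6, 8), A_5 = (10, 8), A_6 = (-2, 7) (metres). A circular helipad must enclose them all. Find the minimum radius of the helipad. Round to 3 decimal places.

9.055

A smallest enclosing disk is always determined by at most three of the input points on its boundary.
The farthest pair is A_3–A_5 with squared distance 328. The circle on this segment as diameter has centre (1, 7) and r² = 328/4 = 82.
Check A_1: distance² to centre = 8 ≤ 82, so it lies inside.
All remaining points lie in this disk, and no smaller disk contains both endpoints, so this is the minimum enclosing circle.
r = √82 ≈ 9.055.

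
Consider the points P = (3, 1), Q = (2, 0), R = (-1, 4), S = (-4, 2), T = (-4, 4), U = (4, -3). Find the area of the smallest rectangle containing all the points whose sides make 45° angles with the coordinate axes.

45

In coordinates u = x + y, v = x − y the rectangle is axis-aligned; the map (x,y)→(u,v) scales areas by 2.
u-values: 4, 2, 3, -2, 0, 1; range = 4 − (-2) = 6.
v-values: 2, 2, -5, -6, -8, 7; range = 7 − (-8) = 15.
Area = (6 × 15) / 2 = 45.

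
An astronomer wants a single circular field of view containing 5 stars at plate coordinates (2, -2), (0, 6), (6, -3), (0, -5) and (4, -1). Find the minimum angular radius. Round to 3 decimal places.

The minimum enclosing circle of a finite set is fixed by two of the points (as a diameter) or three (as a circumcircle).
The minimum enclosing circle is determined by three boundary points: (0, 6), (6, -3), (0, -5).
Their circumcentre is (1.5, 0.5) with r² = 32.5.
The farthest remaining point (4, -1) is at distance² 8.5 ≤ 32.5.
r = √(32.5) ≈ 5.701.

5.701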